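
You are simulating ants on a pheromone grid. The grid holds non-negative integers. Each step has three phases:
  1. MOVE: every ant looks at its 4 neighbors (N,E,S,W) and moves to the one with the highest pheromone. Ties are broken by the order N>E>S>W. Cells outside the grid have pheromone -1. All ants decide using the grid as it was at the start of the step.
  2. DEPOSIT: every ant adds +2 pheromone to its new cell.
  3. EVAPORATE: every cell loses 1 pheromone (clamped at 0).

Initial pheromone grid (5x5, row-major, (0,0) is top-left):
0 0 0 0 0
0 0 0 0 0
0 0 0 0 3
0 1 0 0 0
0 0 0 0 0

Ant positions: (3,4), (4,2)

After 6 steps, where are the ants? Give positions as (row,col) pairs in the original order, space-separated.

Step 1: ant0:(3,4)->N->(2,4) | ant1:(4,2)->N->(3,2)
  grid max=4 at (2,4)
Step 2: ant0:(2,4)->N->(1,4) | ant1:(3,2)->N->(2,2)
  grid max=3 at (2,4)
Step 3: ant0:(1,4)->S->(2,4) | ant1:(2,2)->N->(1,2)
  grid max=4 at (2,4)
Step 4: ant0:(2,4)->N->(1,4) | ant1:(1,2)->N->(0,2)
  grid max=3 at (2,4)
Step 5: ant0:(1,4)->S->(2,4) | ant1:(0,2)->E->(0,3)
  grid max=4 at (2,4)
Step 6: ant0:(2,4)->N->(1,4) | ant1:(0,3)->E->(0,4)
  grid max=3 at (2,4)

(1,4) (0,4)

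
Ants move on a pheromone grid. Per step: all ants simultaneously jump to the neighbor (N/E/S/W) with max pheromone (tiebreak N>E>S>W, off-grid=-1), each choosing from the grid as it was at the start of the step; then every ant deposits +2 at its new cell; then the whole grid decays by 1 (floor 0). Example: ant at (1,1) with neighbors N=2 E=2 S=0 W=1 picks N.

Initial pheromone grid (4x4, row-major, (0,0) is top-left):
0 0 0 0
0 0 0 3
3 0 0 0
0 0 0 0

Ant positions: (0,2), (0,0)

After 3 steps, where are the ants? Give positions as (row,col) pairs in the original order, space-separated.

Step 1: ant0:(0,2)->E->(0,3) | ant1:(0,0)->E->(0,1)
  grid max=2 at (1,3)
Step 2: ant0:(0,3)->S->(1,3) | ant1:(0,1)->E->(0,2)
  grid max=3 at (1,3)
Step 3: ant0:(1,3)->N->(0,3) | ant1:(0,2)->E->(0,3)
  grid max=3 at (0,3)

(0,3) (0,3)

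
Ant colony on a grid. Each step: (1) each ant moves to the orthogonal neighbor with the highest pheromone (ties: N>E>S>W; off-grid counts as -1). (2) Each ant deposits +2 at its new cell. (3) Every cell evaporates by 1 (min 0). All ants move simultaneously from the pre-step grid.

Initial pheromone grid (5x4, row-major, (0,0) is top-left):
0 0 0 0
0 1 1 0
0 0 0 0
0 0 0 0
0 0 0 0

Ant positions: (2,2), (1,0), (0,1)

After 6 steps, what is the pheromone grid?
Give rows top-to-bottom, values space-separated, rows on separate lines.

After step 1: ants at (1,2),(1,1),(1,1)
  0 0 0 0
  0 4 2 0
  0 0 0 0
  0 0 0 0
  0 0 0 0
After step 2: ants at (1,1),(1,2),(1,2)
  0 0 0 0
  0 5 5 0
  0 0 0 0
  0 0 0 0
  0 0 0 0
After step 3: ants at (1,2),(1,1),(1,1)
  0 0 0 0
  0 8 6 0
  0 0 0 0
  0 0 0 0
  0 0 0 0
After step 4: ants at (1,1),(1,2),(1,2)
  0 0 0 0
  0 9 9 0
  0 0 0 0
  0 0 0 0
  0 0 0 0
After step 5: ants at (1,2),(1,1),(1,1)
  0 0 0 0
  0 12 10 0
  0 0 0 0
  0 0 0 0
  0 0 0 0
After step 6: ants at (1,1),(1,2),(1,2)
  0 0 0 0
  0 13 13 0
  0 0 0 0
  0 0 0 0
  0 0 0 0

0 0 0 0
0 13 13 0
0 0 0 0
0 0 0 0
0 0 0 0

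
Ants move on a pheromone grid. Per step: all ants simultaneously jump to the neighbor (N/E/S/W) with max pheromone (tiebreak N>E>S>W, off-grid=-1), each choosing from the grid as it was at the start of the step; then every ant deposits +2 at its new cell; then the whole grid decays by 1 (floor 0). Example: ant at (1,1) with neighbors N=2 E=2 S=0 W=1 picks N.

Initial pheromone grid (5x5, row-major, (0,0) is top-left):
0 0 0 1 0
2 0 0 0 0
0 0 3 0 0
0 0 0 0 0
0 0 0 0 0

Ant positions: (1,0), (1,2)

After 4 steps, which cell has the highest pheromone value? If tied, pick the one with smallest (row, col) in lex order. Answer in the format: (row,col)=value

Answer: (2,2)=3

Derivation:
Step 1: ant0:(1,0)->N->(0,0) | ant1:(1,2)->S->(2,2)
  grid max=4 at (2,2)
Step 2: ant0:(0,0)->S->(1,0) | ant1:(2,2)->N->(1,2)
  grid max=3 at (2,2)
Step 3: ant0:(1,0)->N->(0,0) | ant1:(1,2)->S->(2,2)
  grid max=4 at (2,2)
Step 4: ant0:(0,0)->S->(1,0) | ant1:(2,2)->N->(1,2)
  grid max=3 at (2,2)
Final grid:
  0 0 0 0 0
  2 0 1 0 0
  0 0 3 0 0
  0 0 0 0 0
  0 0 0 0 0
Max pheromone 3 at (2,2)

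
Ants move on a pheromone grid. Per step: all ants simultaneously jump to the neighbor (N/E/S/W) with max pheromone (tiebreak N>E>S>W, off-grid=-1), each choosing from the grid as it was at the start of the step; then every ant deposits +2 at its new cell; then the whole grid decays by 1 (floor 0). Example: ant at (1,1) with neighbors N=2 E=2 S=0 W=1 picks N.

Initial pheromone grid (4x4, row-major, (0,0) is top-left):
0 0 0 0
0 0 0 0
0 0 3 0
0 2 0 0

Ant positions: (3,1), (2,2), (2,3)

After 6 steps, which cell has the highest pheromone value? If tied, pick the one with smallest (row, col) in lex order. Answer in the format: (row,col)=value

Step 1: ant0:(3,1)->N->(2,1) | ant1:(2,2)->N->(1,2) | ant2:(2,3)->W->(2,2)
  grid max=4 at (2,2)
Step 2: ant0:(2,1)->E->(2,2) | ant1:(1,2)->S->(2,2) | ant2:(2,2)->N->(1,2)
  grid max=7 at (2,2)
Step 3: ant0:(2,2)->N->(1,2) | ant1:(2,2)->N->(1,2) | ant2:(1,2)->S->(2,2)
  grid max=8 at (2,2)
Step 4: ant0:(1,2)->S->(2,2) | ant1:(1,2)->S->(2,2) | ant2:(2,2)->N->(1,2)
  grid max=11 at (2,2)
Step 5: ant0:(2,2)->N->(1,2) | ant1:(2,2)->N->(1,2) | ant2:(1,2)->S->(2,2)
  grid max=12 at (2,2)
Step 6: ant0:(1,2)->S->(2,2) | ant1:(1,2)->S->(2,2) | ant2:(2,2)->N->(1,2)
  grid max=15 at (2,2)
Final grid:
  0 0 0 0
  0 0 10 0
  0 0 15 0
  0 0 0 0
Max pheromone 15 at (2,2)

Answer: (2,2)=15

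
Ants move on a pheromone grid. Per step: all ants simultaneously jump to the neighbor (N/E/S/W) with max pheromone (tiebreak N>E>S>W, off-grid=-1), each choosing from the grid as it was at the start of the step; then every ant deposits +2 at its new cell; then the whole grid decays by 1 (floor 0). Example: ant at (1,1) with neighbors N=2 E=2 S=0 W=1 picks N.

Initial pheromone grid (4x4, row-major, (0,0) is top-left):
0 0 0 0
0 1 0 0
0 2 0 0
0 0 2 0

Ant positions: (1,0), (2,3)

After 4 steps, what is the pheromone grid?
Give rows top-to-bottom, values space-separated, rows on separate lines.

After step 1: ants at (1,1),(1,3)
  0 0 0 0
  0 2 0 1
  0 1 0 0
  0 0 1 0
After step 2: ants at (2,1),(0,3)
  0 0 0 1
  0 1 0 0
  0 2 0 0
  0 0 0 0
After step 3: ants at (1,1),(1,3)
  0 0 0 0
  0 2 0 1
  0 1 0 0
  0 0 0 0
After step 4: ants at (2,1),(0,3)
  0 0 0 1
  0 1 0 0
  0 2 0 0
  0 0 0 0

0 0 0 1
0 1 0 0
0 2 0 0
0 0 0 0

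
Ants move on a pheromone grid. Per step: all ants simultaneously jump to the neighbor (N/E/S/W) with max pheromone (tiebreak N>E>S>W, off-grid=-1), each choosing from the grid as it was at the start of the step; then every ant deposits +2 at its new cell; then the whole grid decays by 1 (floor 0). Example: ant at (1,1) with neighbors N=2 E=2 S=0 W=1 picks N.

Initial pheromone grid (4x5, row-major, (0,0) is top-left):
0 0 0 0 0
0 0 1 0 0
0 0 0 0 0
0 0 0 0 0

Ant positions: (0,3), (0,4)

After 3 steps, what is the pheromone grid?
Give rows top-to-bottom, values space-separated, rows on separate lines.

After step 1: ants at (0,4),(1,4)
  0 0 0 0 1
  0 0 0 0 1
  0 0 0 0 0
  0 0 0 0 0
After step 2: ants at (1,4),(0,4)
  0 0 0 0 2
  0 0 0 0 2
  0 0 0 0 0
  0 0 0 0 0
After step 3: ants at (0,4),(1,4)
  0 0 0 0 3
  0 0 0 0 3
  0 0 0 0 0
  0 0 0 0 0

0 0 0 0 3
0 0 0 0 3
0 0 0 0 0
0 0 0 0 0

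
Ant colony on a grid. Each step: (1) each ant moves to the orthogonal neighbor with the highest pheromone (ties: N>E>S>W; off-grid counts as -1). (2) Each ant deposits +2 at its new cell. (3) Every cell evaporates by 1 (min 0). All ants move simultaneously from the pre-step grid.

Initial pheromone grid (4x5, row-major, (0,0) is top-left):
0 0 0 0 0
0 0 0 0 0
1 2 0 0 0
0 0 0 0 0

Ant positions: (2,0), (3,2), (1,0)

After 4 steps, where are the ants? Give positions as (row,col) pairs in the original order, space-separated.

Step 1: ant0:(2,0)->E->(2,1) | ant1:(3,2)->N->(2,2) | ant2:(1,0)->S->(2,0)
  grid max=3 at (2,1)
Step 2: ant0:(2,1)->W->(2,0) | ant1:(2,2)->W->(2,1) | ant2:(2,0)->E->(2,1)
  grid max=6 at (2,1)
Step 3: ant0:(2,0)->E->(2,1) | ant1:(2,1)->W->(2,0) | ant2:(2,1)->W->(2,0)
  grid max=7 at (2,1)
Step 4: ant0:(2,1)->W->(2,0) | ant1:(2,0)->E->(2,1) | ant2:(2,0)->E->(2,1)
  grid max=10 at (2,1)

(2,0) (2,1) (2,1)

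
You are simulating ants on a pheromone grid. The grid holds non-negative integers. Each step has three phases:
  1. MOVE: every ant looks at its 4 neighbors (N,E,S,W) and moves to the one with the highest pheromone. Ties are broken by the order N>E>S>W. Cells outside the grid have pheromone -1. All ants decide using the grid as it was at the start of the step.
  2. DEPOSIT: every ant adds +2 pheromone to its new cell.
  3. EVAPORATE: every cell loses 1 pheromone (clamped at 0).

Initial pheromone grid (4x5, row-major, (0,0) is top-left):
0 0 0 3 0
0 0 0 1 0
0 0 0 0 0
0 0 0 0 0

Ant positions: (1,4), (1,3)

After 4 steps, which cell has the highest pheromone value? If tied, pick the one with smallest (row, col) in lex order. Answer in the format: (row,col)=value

Answer: (0,3)=7

Derivation:
Step 1: ant0:(1,4)->W->(1,3) | ant1:(1,3)->N->(0,3)
  grid max=4 at (0,3)
Step 2: ant0:(1,3)->N->(0,3) | ant1:(0,3)->S->(1,3)
  grid max=5 at (0,3)
Step 3: ant0:(0,3)->S->(1,3) | ant1:(1,3)->N->(0,3)
  grid max=6 at (0,3)
Step 4: ant0:(1,3)->N->(0,3) | ant1:(0,3)->S->(1,3)
  grid max=7 at (0,3)
Final grid:
  0 0 0 7 0
  0 0 0 5 0
  0 0 0 0 0
  0 0 0 0 0
Max pheromone 7 at (0,3)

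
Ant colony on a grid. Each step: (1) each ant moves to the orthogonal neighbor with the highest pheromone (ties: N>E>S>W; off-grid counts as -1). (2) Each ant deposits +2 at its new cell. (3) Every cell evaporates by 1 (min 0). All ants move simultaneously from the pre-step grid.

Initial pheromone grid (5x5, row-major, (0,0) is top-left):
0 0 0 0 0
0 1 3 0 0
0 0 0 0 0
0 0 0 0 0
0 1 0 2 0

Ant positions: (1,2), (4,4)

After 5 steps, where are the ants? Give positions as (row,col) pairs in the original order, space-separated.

Step 1: ant0:(1,2)->W->(1,1) | ant1:(4,4)->W->(4,3)
  grid max=3 at (4,3)
Step 2: ant0:(1,1)->E->(1,2) | ant1:(4,3)->N->(3,3)
  grid max=3 at (1,2)
Step 3: ant0:(1,2)->W->(1,1) | ant1:(3,3)->S->(4,3)
  grid max=3 at (4,3)
Step 4: ant0:(1,1)->E->(1,2) | ant1:(4,3)->N->(3,3)
  grid max=3 at (1,2)
Step 5: ant0:(1,2)->W->(1,1) | ant1:(3,3)->S->(4,3)
  grid max=3 at (4,3)

(1,1) (4,3)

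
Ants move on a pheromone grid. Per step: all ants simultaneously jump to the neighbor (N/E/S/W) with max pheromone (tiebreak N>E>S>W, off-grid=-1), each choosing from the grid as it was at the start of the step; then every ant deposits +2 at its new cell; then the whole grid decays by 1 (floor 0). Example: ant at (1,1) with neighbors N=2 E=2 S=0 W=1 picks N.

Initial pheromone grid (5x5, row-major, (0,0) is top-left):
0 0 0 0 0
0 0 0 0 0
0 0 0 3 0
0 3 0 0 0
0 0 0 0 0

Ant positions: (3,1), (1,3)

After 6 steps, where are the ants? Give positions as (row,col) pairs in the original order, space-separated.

Step 1: ant0:(3,1)->N->(2,1) | ant1:(1,3)->S->(2,3)
  grid max=4 at (2,3)
Step 2: ant0:(2,1)->S->(3,1) | ant1:(2,3)->N->(1,3)
  grid max=3 at (2,3)
Step 3: ant0:(3,1)->N->(2,1) | ant1:(1,3)->S->(2,3)
  grid max=4 at (2,3)
Step 4: ant0:(2,1)->S->(3,1) | ant1:(2,3)->N->(1,3)
  grid max=3 at (2,3)
Step 5: ant0:(3,1)->N->(2,1) | ant1:(1,3)->S->(2,3)
  grid max=4 at (2,3)
Step 6: ant0:(2,1)->S->(3,1) | ant1:(2,3)->N->(1,3)
  grid max=3 at (2,3)

(3,1) (1,3)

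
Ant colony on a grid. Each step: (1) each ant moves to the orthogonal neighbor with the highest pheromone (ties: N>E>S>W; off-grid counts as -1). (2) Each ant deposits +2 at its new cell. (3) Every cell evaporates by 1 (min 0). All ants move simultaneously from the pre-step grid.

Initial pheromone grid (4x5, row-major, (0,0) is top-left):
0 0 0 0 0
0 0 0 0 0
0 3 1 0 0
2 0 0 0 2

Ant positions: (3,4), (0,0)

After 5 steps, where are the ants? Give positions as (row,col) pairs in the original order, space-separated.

Step 1: ant0:(3,4)->N->(2,4) | ant1:(0,0)->E->(0,1)
  grid max=2 at (2,1)
Step 2: ant0:(2,4)->S->(3,4) | ant1:(0,1)->E->(0,2)
  grid max=2 at (3,4)
Step 3: ant0:(3,4)->N->(2,4) | ant1:(0,2)->E->(0,3)
  grid max=1 at (0,3)
Step 4: ant0:(2,4)->S->(3,4) | ant1:(0,3)->E->(0,4)
  grid max=2 at (3,4)
Step 5: ant0:(3,4)->N->(2,4) | ant1:(0,4)->S->(1,4)
  grid max=1 at (1,4)

(2,4) (1,4)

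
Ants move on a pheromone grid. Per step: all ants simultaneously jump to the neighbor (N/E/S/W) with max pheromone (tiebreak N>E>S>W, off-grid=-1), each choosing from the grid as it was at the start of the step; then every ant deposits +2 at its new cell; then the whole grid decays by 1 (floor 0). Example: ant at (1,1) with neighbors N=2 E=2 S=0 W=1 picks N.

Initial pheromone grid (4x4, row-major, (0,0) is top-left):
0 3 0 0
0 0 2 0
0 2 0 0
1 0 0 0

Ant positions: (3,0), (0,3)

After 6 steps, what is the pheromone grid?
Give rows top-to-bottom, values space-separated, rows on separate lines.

After step 1: ants at (2,0),(1,3)
  0 2 0 0
  0 0 1 1
  1 1 0 0
  0 0 0 0
After step 2: ants at (2,1),(1,2)
  0 1 0 0
  0 0 2 0
  0 2 0 0
  0 0 0 0
After step 3: ants at (1,1),(0,2)
  0 0 1 0
  0 1 1 0
  0 1 0 0
  0 0 0 0
After step 4: ants at (1,2),(1,2)
  0 0 0 0
  0 0 4 0
  0 0 0 0
  0 0 0 0
After step 5: ants at (0,2),(0,2)
  0 0 3 0
  0 0 3 0
  0 0 0 0
  0 0 0 0
After step 6: ants at (1,2),(1,2)
  0 0 2 0
  0 0 6 0
  0 0 0 0
  0 0 0 0

0 0 2 0
0 0 6 0
0 0 0 0
0 0 0 0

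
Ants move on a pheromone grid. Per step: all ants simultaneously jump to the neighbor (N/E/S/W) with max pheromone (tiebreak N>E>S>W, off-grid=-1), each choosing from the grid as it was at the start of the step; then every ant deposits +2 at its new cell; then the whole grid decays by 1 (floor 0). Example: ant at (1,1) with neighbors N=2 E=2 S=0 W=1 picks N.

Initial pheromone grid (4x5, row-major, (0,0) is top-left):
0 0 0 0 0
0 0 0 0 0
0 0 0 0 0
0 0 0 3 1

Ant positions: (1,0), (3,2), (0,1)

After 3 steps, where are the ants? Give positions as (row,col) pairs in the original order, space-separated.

Step 1: ant0:(1,0)->N->(0,0) | ant1:(3,2)->E->(3,3) | ant2:(0,1)->E->(0,2)
  grid max=4 at (3,3)
Step 2: ant0:(0,0)->E->(0,1) | ant1:(3,3)->N->(2,3) | ant2:(0,2)->E->(0,3)
  grid max=3 at (3,3)
Step 3: ant0:(0,1)->E->(0,2) | ant1:(2,3)->S->(3,3) | ant2:(0,3)->E->(0,4)
  grid max=4 at (3,3)

(0,2) (3,3) (0,4)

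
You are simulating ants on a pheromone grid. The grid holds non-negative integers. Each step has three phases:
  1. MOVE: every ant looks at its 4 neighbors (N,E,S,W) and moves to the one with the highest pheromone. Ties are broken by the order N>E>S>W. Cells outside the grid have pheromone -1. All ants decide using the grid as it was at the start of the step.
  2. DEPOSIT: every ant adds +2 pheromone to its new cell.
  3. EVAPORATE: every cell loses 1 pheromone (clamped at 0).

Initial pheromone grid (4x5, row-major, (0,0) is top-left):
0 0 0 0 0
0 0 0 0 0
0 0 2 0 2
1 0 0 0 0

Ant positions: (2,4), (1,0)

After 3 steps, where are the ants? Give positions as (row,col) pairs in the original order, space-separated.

Step 1: ant0:(2,4)->N->(1,4) | ant1:(1,0)->N->(0,0)
  grid max=1 at (0,0)
Step 2: ant0:(1,4)->S->(2,4) | ant1:(0,0)->E->(0,1)
  grid max=2 at (2,4)
Step 3: ant0:(2,4)->N->(1,4) | ant1:(0,1)->E->(0,2)
  grid max=1 at (0,2)

(1,4) (0,2)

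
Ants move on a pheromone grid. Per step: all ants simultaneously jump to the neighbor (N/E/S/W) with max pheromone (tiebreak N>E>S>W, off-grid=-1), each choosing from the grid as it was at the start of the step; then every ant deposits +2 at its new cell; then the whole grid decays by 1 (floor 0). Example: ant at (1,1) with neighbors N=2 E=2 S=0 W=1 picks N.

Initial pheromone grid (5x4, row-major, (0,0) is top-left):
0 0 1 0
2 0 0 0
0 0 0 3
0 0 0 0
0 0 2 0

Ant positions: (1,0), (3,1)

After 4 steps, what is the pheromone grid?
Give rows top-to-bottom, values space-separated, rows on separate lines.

After step 1: ants at (0,0),(2,1)
  1 0 0 0
  1 0 0 0
  0 1 0 2
  0 0 0 0
  0 0 1 0
After step 2: ants at (1,0),(1,1)
  0 0 0 0
  2 1 0 0
  0 0 0 1
  0 0 0 0
  0 0 0 0
After step 3: ants at (1,1),(1,0)
  0 0 0 0
  3 2 0 0
  0 0 0 0
  0 0 0 0
  0 0 0 0
After step 4: ants at (1,0),(1,1)
  0 0 0 0
  4 3 0 0
  0 0 0 0
  0 0 0 0
  0 0 0 0

0 0 0 0
4 3 0 0
0 0 0 0
0 0 0 0
0 0 0 0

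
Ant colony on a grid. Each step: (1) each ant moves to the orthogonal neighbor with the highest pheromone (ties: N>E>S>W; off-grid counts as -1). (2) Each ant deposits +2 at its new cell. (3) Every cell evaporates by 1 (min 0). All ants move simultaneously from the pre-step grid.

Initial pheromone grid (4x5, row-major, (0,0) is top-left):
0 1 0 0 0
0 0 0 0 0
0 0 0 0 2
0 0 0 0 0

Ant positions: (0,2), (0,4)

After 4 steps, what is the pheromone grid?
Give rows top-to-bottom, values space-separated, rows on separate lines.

After step 1: ants at (0,1),(1,4)
  0 2 0 0 0
  0 0 0 0 1
  0 0 0 0 1
  0 0 0 0 0
After step 2: ants at (0,2),(2,4)
  0 1 1 0 0
  0 0 0 0 0
  0 0 0 0 2
  0 0 0 0 0
After step 3: ants at (0,1),(1,4)
  0 2 0 0 0
  0 0 0 0 1
  0 0 0 0 1
  0 0 0 0 0
After step 4: ants at (0,2),(2,4)
  0 1 1 0 0
  0 0 0 0 0
  0 0 0 0 2
  0 0 0 0 0

0 1 1 0 0
0 0 0 0 0
0 0 0 0 2
0 0 0 0 0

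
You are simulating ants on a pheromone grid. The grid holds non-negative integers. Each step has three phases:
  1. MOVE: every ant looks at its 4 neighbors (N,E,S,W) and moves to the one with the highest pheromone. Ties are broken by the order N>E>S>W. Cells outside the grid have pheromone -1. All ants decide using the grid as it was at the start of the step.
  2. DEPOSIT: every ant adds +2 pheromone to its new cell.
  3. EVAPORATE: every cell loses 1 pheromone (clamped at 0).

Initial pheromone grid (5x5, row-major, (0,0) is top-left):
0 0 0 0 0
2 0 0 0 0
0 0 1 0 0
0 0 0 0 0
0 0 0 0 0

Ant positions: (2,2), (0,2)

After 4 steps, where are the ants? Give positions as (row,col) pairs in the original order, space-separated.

Step 1: ant0:(2,2)->N->(1,2) | ant1:(0,2)->E->(0,3)
  grid max=1 at (0,3)
Step 2: ant0:(1,2)->N->(0,2) | ant1:(0,3)->E->(0,4)
  grid max=1 at (0,2)
Step 3: ant0:(0,2)->E->(0,3) | ant1:(0,4)->S->(1,4)
  grid max=1 at (0,3)
Step 4: ant0:(0,3)->E->(0,4) | ant1:(1,4)->N->(0,4)
  grid max=3 at (0,4)

(0,4) (0,4)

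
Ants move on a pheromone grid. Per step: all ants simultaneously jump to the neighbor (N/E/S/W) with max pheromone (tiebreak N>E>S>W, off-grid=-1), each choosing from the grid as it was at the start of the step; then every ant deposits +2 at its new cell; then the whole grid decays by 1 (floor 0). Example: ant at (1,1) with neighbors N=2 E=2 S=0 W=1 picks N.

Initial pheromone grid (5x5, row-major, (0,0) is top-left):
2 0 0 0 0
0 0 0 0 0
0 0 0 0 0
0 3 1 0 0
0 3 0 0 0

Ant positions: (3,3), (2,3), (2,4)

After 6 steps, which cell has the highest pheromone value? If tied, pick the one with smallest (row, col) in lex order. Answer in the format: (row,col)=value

Step 1: ant0:(3,3)->W->(3,2) | ant1:(2,3)->N->(1,3) | ant2:(2,4)->N->(1,4)
  grid max=2 at (3,1)
Step 2: ant0:(3,2)->W->(3,1) | ant1:(1,3)->E->(1,4) | ant2:(1,4)->W->(1,3)
  grid max=3 at (3,1)
Step 3: ant0:(3,1)->E->(3,2) | ant1:(1,4)->W->(1,3) | ant2:(1,3)->E->(1,4)
  grid max=3 at (1,3)
Step 4: ant0:(3,2)->W->(3,1) | ant1:(1,3)->E->(1,4) | ant2:(1,4)->W->(1,3)
  grid max=4 at (1,3)
Step 5: ant0:(3,1)->E->(3,2) | ant1:(1,4)->W->(1,3) | ant2:(1,3)->E->(1,4)
  grid max=5 at (1,3)
Step 6: ant0:(3,2)->W->(3,1) | ant1:(1,3)->E->(1,4) | ant2:(1,4)->W->(1,3)
  grid max=6 at (1,3)
Final grid:
  0 0 0 0 0
  0 0 0 6 6
  0 0 0 0 0
  0 3 1 0 0
  0 0 0 0 0
Max pheromone 6 at (1,3)

Answer: (1,3)=6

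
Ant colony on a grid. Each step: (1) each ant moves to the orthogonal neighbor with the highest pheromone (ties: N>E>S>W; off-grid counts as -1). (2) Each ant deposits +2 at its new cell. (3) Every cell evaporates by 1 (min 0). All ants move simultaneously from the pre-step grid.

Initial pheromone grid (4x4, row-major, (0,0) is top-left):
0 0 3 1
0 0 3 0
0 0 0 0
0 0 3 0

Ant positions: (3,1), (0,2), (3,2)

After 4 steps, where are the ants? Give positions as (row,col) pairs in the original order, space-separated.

Step 1: ant0:(3,1)->E->(3,2) | ant1:(0,2)->S->(1,2) | ant2:(3,2)->N->(2,2)
  grid max=4 at (1,2)
Step 2: ant0:(3,2)->N->(2,2) | ant1:(1,2)->N->(0,2) | ant2:(2,2)->N->(1,2)
  grid max=5 at (1,2)
Step 3: ant0:(2,2)->N->(1,2) | ant1:(0,2)->S->(1,2) | ant2:(1,2)->N->(0,2)
  grid max=8 at (1,2)
Step 4: ant0:(1,2)->N->(0,2) | ant1:(1,2)->N->(0,2) | ant2:(0,2)->S->(1,2)
  grid max=9 at (1,2)

(0,2) (0,2) (1,2)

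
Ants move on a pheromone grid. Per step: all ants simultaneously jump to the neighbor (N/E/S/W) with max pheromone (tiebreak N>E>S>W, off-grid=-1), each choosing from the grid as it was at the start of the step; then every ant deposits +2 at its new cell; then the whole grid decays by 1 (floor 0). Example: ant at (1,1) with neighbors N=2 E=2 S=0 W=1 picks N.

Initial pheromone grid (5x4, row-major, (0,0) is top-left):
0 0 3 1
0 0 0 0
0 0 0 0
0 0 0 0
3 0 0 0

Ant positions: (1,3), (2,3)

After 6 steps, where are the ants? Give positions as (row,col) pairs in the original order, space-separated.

Step 1: ant0:(1,3)->N->(0,3) | ant1:(2,3)->N->(1,3)
  grid max=2 at (0,2)
Step 2: ant0:(0,3)->W->(0,2) | ant1:(1,3)->N->(0,3)
  grid max=3 at (0,2)
Step 3: ant0:(0,2)->E->(0,3) | ant1:(0,3)->W->(0,2)
  grid max=4 at (0,2)
Step 4: ant0:(0,3)->W->(0,2) | ant1:(0,2)->E->(0,3)
  grid max=5 at (0,2)
Step 5: ant0:(0,2)->E->(0,3) | ant1:(0,3)->W->(0,2)
  grid max=6 at (0,2)
Step 6: ant0:(0,3)->W->(0,2) | ant1:(0,2)->E->(0,3)
  grid max=7 at (0,2)

(0,2) (0,3)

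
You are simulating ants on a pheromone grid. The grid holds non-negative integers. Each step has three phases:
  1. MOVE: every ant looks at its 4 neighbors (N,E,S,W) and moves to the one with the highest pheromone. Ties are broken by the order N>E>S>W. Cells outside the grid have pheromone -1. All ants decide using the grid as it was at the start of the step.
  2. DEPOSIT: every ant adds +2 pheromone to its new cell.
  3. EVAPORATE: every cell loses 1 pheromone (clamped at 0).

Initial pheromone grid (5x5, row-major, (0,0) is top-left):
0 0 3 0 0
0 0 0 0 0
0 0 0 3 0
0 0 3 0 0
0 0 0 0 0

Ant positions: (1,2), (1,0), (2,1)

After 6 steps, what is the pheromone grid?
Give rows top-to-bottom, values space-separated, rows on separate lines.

After step 1: ants at (0,2),(0,0),(1,1)
  1 0 4 0 0
  0 1 0 0 0
  0 0 0 2 0
  0 0 2 0 0
  0 0 0 0 0
After step 2: ants at (0,3),(0,1),(0,1)
  0 3 3 1 0
  0 0 0 0 0
  0 0 0 1 0
  0 0 1 0 0
  0 0 0 0 0
After step 3: ants at (0,2),(0,2),(0,2)
  0 2 8 0 0
  0 0 0 0 0
  0 0 0 0 0
  0 0 0 0 0
  0 0 0 0 0
After step 4: ants at (0,1),(0,1),(0,1)
  0 7 7 0 0
  0 0 0 0 0
  0 0 0 0 0
  0 0 0 0 0
  0 0 0 0 0
After step 5: ants at (0,2),(0,2),(0,2)
  0 6 12 0 0
  0 0 0 0 0
  0 0 0 0 0
  0 0 0 0 0
  0 0 0 0 0
After step 6: ants at (0,1),(0,1),(0,1)
  0 11 11 0 0
  0 0 0 0 0
  0 0 0 0 0
  0 0 0 0 0
  0 0 0 0 0

0 11 11 0 0
0 0 0 0 0
0 0 0 0 0
0 0 0 0 0
0 0 0 0 0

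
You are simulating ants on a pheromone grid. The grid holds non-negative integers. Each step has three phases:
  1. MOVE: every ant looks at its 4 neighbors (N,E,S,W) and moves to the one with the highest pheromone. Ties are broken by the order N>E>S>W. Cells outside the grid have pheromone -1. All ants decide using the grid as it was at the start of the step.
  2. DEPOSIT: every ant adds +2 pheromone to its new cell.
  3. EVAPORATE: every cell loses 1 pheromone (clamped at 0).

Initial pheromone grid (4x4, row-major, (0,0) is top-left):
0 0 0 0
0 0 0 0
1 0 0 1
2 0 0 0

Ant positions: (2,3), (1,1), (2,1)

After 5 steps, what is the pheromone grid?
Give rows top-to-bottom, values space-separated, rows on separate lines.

After step 1: ants at (1,3),(0,1),(2,0)
  0 1 0 0
  0 0 0 1
  2 0 0 0
  1 0 0 0
After step 2: ants at (0,3),(0,2),(3,0)
  0 0 1 1
  0 0 0 0
  1 0 0 0
  2 0 0 0
After step 3: ants at (0,2),(0,3),(2,0)
  0 0 2 2
  0 0 0 0
  2 0 0 0
  1 0 0 0
After step 4: ants at (0,3),(0,2),(3,0)
  0 0 3 3
  0 0 0 0
  1 0 0 0
  2 0 0 0
After step 5: ants at (0,2),(0,3),(2,0)
  0 0 4 4
  0 0 0 0
  2 0 0 0
  1 0 0 0

0 0 4 4
0 0 0 0
2 0 0 0
1 0 0 0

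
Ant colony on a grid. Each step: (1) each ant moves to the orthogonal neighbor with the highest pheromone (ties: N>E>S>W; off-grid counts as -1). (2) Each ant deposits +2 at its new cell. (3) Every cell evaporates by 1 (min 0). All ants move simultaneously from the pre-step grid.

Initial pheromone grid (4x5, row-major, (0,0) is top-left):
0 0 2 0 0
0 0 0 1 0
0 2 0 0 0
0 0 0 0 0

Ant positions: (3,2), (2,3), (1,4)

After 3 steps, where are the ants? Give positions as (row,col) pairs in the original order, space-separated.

Step 1: ant0:(3,2)->N->(2,2) | ant1:(2,3)->N->(1,3) | ant2:(1,4)->W->(1,3)
  grid max=4 at (1,3)
Step 2: ant0:(2,2)->W->(2,1) | ant1:(1,3)->N->(0,3) | ant2:(1,3)->N->(0,3)
  grid max=3 at (0,3)
Step 3: ant0:(2,1)->N->(1,1) | ant1:(0,3)->S->(1,3) | ant2:(0,3)->S->(1,3)
  grid max=6 at (1,3)

(1,1) (1,3) (1,3)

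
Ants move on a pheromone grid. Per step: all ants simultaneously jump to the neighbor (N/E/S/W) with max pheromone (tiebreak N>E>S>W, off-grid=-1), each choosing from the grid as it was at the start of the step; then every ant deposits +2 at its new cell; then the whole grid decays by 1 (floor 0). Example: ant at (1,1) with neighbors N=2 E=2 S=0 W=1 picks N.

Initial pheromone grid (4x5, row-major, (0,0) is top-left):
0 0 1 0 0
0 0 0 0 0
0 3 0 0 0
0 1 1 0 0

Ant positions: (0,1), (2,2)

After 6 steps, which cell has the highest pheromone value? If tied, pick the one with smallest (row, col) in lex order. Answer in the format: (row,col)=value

Step 1: ant0:(0,1)->E->(0,2) | ant1:(2,2)->W->(2,1)
  grid max=4 at (2,1)
Step 2: ant0:(0,2)->E->(0,3) | ant1:(2,1)->N->(1,1)
  grid max=3 at (2,1)
Step 3: ant0:(0,3)->W->(0,2) | ant1:(1,1)->S->(2,1)
  grid max=4 at (2,1)
Step 4: ant0:(0,2)->E->(0,3) | ant1:(2,1)->N->(1,1)
  grid max=3 at (2,1)
Step 5: ant0:(0,3)->W->(0,2) | ant1:(1,1)->S->(2,1)
  grid max=4 at (2,1)
Step 6: ant0:(0,2)->E->(0,3) | ant1:(2,1)->N->(1,1)
  grid max=3 at (2,1)
Final grid:
  0 0 1 1 0
  0 1 0 0 0
  0 3 0 0 0
  0 0 0 0 0
Max pheromone 3 at (2,1)

Answer: (2,1)=3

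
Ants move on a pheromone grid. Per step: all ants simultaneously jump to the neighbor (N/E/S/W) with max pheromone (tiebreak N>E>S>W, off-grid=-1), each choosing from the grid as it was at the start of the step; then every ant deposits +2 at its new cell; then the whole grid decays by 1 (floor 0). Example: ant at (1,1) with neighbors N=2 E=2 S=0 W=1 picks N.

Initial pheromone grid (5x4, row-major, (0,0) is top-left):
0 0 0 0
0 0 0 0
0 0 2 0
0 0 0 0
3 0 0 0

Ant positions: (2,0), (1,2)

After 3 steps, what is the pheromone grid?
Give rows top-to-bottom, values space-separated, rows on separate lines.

After step 1: ants at (1,0),(2,2)
  0 0 0 0
  1 0 0 0
  0 0 3 0
  0 0 0 0
  2 0 0 0
After step 2: ants at (0,0),(1,2)
  1 0 0 0
  0 0 1 0
  0 0 2 0
  0 0 0 0
  1 0 0 0
After step 3: ants at (0,1),(2,2)
  0 1 0 0
  0 0 0 0
  0 0 3 0
  0 0 0 0
  0 0 0 0

0 1 0 0
0 0 0 0
0 0 3 0
0 0 0 0
0 0 0 0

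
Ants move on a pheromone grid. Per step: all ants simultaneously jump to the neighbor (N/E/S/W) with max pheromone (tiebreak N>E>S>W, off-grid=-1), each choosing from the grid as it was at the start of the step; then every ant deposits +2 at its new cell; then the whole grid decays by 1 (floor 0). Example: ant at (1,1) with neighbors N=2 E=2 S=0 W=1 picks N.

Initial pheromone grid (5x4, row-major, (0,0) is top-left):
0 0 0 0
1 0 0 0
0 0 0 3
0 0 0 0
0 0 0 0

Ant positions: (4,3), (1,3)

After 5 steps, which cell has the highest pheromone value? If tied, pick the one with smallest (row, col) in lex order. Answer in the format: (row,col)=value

Step 1: ant0:(4,3)->N->(3,3) | ant1:(1,3)->S->(2,3)
  grid max=4 at (2,3)
Step 2: ant0:(3,3)->N->(2,3) | ant1:(2,3)->S->(3,3)
  grid max=5 at (2,3)
Step 3: ant0:(2,3)->S->(3,3) | ant1:(3,3)->N->(2,3)
  grid max=6 at (2,3)
Step 4: ant0:(3,3)->N->(2,3) | ant1:(2,3)->S->(3,3)
  grid max=7 at (2,3)
Step 5: ant0:(2,3)->S->(3,3) | ant1:(3,3)->N->(2,3)
  grid max=8 at (2,3)
Final grid:
  0 0 0 0
  0 0 0 0
  0 0 0 8
  0 0 0 5
  0 0 0 0
Max pheromone 8 at (2,3)

Answer: (2,3)=8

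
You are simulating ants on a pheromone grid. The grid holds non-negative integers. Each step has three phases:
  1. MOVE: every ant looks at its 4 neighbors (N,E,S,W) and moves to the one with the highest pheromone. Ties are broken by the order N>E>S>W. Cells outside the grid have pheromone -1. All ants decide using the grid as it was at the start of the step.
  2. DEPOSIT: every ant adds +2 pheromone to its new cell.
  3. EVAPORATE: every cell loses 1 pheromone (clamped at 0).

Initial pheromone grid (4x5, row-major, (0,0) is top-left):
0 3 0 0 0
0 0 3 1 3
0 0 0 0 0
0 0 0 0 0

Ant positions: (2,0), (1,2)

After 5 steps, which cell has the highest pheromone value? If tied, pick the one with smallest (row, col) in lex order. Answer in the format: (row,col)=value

Answer: (0,1)=2

Derivation:
Step 1: ant0:(2,0)->N->(1,0) | ant1:(1,2)->E->(1,3)
  grid max=2 at (0,1)
Step 2: ant0:(1,0)->N->(0,0) | ant1:(1,3)->E->(1,4)
  grid max=3 at (1,4)
Step 3: ant0:(0,0)->E->(0,1) | ant1:(1,4)->W->(1,3)
  grid max=2 at (0,1)
Step 4: ant0:(0,1)->E->(0,2) | ant1:(1,3)->E->(1,4)
  grid max=3 at (1,4)
Step 5: ant0:(0,2)->W->(0,1) | ant1:(1,4)->W->(1,3)
  grid max=2 at (0,1)
Final grid:
  0 2 0 0 0
  0 0 0 2 2
  0 0 0 0 0
  0 0 0 0 0
Max pheromone 2 at (0,1)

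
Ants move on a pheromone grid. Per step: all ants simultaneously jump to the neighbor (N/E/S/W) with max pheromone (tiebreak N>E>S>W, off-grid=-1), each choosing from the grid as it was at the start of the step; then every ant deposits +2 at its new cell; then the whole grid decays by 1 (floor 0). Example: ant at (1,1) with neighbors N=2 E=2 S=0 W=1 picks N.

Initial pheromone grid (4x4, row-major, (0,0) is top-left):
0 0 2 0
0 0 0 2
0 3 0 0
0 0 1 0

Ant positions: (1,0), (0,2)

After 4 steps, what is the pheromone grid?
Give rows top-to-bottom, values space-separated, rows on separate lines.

After step 1: ants at (0,0),(0,3)
  1 0 1 1
  0 0 0 1
  0 2 0 0
  0 0 0 0
After step 2: ants at (0,1),(1,3)
  0 1 0 0
  0 0 0 2
  0 1 0 0
  0 0 0 0
After step 3: ants at (0,2),(0,3)
  0 0 1 1
  0 0 0 1
  0 0 0 0
  0 0 0 0
After step 4: ants at (0,3),(1,3)
  0 0 0 2
  0 0 0 2
  0 0 0 0
  0 0 0 0

0 0 0 2
0 0 0 2
0 0 0 0
0 0 0 0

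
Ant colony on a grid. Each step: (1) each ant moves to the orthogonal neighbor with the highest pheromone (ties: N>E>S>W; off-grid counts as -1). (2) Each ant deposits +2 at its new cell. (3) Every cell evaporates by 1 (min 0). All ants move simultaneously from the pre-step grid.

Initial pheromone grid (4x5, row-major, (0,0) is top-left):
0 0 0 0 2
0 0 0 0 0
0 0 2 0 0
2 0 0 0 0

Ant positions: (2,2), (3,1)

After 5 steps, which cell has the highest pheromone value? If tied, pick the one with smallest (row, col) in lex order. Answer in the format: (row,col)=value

Answer: (3,0)=3

Derivation:
Step 1: ant0:(2,2)->N->(1,2) | ant1:(3,1)->W->(3,0)
  grid max=3 at (3,0)
Step 2: ant0:(1,2)->S->(2,2) | ant1:(3,0)->N->(2,0)
  grid max=2 at (2,2)
Step 3: ant0:(2,2)->N->(1,2) | ant1:(2,0)->S->(3,0)
  grid max=3 at (3,0)
Step 4: ant0:(1,2)->S->(2,2) | ant1:(3,0)->N->(2,0)
  grid max=2 at (2,2)
Step 5: ant0:(2,2)->N->(1,2) | ant1:(2,0)->S->(3,0)
  grid max=3 at (3,0)
Final grid:
  0 0 0 0 0
  0 0 1 0 0
  0 0 1 0 0
  3 0 0 0 0
Max pheromone 3 at (3,0)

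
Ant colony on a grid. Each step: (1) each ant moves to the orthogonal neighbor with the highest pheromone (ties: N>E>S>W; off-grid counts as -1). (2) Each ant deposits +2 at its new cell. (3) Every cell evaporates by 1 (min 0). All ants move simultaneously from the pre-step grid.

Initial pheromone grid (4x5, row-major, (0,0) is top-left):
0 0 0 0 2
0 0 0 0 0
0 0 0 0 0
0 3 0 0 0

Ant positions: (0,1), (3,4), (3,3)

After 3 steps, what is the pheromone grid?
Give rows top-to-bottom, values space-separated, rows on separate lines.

After step 1: ants at (0,2),(2,4),(2,3)
  0 0 1 0 1
  0 0 0 0 0
  0 0 0 1 1
  0 2 0 0 0
After step 2: ants at (0,3),(2,3),(2,4)
  0 0 0 1 0
  0 0 0 0 0
  0 0 0 2 2
  0 1 0 0 0
After step 3: ants at (0,4),(2,4),(2,3)
  0 0 0 0 1
  0 0 0 0 0
  0 0 0 3 3
  0 0 0 0 0

0 0 0 0 1
0 0 0 0 0
0 0 0 3 3
0 0 0 0 0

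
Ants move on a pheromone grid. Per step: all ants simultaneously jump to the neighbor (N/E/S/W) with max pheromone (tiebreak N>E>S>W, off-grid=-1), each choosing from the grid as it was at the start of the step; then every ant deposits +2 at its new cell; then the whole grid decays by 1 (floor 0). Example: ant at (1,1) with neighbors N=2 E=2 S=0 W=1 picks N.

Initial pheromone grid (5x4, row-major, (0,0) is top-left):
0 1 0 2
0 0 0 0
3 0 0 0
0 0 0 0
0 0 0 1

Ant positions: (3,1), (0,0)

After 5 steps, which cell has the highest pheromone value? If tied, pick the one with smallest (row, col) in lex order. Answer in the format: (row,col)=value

Step 1: ant0:(3,1)->N->(2,1) | ant1:(0,0)->E->(0,1)
  grid max=2 at (0,1)
Step 2: ant0:(2,1)->W->(2,0) | ant1:(0,1)->E->(0,2)
  grid max=3 at (2,0)
Step 3: ant0:(2,0)->N->(1,0) | ant1:(0,2)->W->(0,1)
  grid max=2 at (0,1)
Step 4: ant0:(1,0)->S->(2,0) | ant1:(0,1)->E->(0,2)
  grid max=3 at (2,0)
Step 5: ant0:(2,0)->N->(1,0) | ant1:(0,2)->W->(0,1)
  grid max=2 at (0,1)
Final grid:
  0 2 0 0
  1 0 0 0
  2 0 0 0
  0 0 0 0
  0 0 0 0
Max pheromone 2 at (0,1)

Answer: (0,1)=2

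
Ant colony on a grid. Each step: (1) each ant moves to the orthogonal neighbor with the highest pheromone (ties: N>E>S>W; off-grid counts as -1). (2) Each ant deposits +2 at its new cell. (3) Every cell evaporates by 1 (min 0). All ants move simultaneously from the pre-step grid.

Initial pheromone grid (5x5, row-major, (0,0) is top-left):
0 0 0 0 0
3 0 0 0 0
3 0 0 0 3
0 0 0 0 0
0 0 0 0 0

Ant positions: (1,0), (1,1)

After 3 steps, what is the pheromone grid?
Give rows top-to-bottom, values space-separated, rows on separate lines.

After step 1: ants at (2,0),(1,0)
  0 0 0 0 0
  4 0 0 0 0
  4 0 0 0 2
  0 0 0 0 0
  0 0 0 0 0
After step 2: ants at (1,0),(2,0)
  0 0 0 0 0
  5 0 0 0 0
  5 0 0 0 1
  0 0 0 0 0
  0 0 0 0 0
After step 3: ants at (2,0),(1,0)
  0 0 0 0 0
  6 0 0 0 0
  6 0 0 0 0
  0 0 0 0 0
  0 0 0 0 0

0 0 0 0 0
6 0 0 0 0
6 0 0 0 0
0 0 0 0 0
0 0 0 0 0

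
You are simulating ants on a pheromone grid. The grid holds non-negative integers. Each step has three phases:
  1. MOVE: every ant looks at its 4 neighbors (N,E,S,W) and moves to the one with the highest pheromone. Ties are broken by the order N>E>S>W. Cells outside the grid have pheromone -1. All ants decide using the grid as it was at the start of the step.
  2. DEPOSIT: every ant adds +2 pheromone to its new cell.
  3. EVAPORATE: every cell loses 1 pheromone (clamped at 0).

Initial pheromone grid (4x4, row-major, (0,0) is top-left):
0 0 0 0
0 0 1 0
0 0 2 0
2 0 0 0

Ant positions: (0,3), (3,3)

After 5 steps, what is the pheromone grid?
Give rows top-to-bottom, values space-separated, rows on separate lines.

After step 1: ants at (1,3),(2,3)
  0 0 0 0
  0 0 0 1
  0 0 1 1
  1 0 0 0
After step 2: ants at (2,3),(1,3)
  0 0 0 0
  0 0 0 2
  0 0 0 2
  0 0 0 0
After step 3: ants at (1,3),(2,3)
  0 0 0 0
  0 0 0 3
  0 0 0 3
  0 0 0 0
After step 4: ants at (2,3),(1,3)
  0 0 0 0
  0 0 0 4
  0 0 0 4
  0 0 0 0
After step 5: ants at (1,3),(2,3)
  0 0 0 0
  0 0 0 5
  0 0 0 5
  0 0 0 0

0 0 0 0
0 0 0 5
0 0 0 5
0 0 0 0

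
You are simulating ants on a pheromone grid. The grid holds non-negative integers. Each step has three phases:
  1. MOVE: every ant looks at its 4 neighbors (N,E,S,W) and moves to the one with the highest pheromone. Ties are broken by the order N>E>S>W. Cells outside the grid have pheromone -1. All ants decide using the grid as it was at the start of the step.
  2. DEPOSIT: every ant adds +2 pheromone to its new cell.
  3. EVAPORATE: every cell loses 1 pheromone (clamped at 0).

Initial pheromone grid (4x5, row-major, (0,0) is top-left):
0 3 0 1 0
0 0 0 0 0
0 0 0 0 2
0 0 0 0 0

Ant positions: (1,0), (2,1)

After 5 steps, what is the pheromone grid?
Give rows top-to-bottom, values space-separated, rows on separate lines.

After step 1: ants at (0,0),(1,1)
  1 2 0 0 0
  0 1 0 0 0
  0 0 0 0 1
  0 0 0 0 0
After step 2: ants at (0,1),(0,1)
  0 5 0 0 0
  0 0 0 0 0
  0 0 0 0 0
  0 0 0 0 0
After step 3: ants at (0,2),(0,2)
  0 4 3 0 0
  0 0 0 0 0
  0 0 0 0 0
  0 0 0 0 0
After step 4: ants at (0,1),(0,1)
  0 7 2 0 0
  0 0 0 0 0
  0 0 0 0 0
  0 0 0 0 0
After step 5: ants at (0,2),(0,2)
  0 6 5 0 0
  0 0 0 0 0
  0 0 0 0 0
  0 0 0 0 0

0 6 5 0 0
0 0 0 0 0
0 0 0 0 0
0 0 0 0 0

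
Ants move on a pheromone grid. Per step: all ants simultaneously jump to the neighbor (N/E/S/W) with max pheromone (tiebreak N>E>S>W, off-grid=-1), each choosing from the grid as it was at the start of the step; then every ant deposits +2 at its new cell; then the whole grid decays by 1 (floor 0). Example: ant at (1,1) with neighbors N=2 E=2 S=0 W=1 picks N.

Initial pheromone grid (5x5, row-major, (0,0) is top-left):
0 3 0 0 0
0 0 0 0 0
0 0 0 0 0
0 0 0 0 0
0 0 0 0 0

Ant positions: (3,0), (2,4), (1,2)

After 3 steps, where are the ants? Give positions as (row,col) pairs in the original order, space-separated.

Step 1: ant0:(3,0)->N->(2,0) | ant1:(2,4)->N->(1,4) | ant2:(1,2)->N->(0,2)
  grid max=2 at (0,1)
Step 2: ant0:(2,0)->N->(1,0) | ant1:(1,4)->N->(0,4) | ant2:(0,2)->W->(0,1)
  grid max=3 at (0,1)
Step 3: ant0:(1,0)->N->(0,0) | ant1:(0,4)->S->(1,4) | ant2:(0,1)->E->(0,2)
  grid max=2 at (0,1)

(0,0) (1,4) (0,2)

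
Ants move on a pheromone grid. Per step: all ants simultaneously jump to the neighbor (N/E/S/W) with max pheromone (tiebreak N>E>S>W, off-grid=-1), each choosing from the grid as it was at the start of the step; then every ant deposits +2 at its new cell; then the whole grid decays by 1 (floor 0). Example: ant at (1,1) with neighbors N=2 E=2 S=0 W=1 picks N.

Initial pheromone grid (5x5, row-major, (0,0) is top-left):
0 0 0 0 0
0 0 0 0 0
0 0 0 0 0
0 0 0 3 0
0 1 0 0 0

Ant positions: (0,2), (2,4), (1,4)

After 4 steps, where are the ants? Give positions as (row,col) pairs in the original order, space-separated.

Step 1: ant0:(0,2)->E->(0,3) | ant1:(2,4)->N->(1,4) | ant2:(1,4)->N->(0,4)
  grid max=2 at (3,3)
Step 2: ant0:(0,3)->E->(0,4) | ant1:(1,4)->N->(0,4) | ant2:(0,4)->S->(1,4)
  grid max=4 at (0,4)
Step 3: ant0:(0,4)->S->(1,4) | ant1:(0,4)->S->(1,4) | ant2:(1,4)->N->(0,4)
  grid max=5 at (0,4)
Step 4: ant0:(1,4)->N->(0,4) | ant1:(1,4)->N->(0,4) | ant2:(0,4)->S->(1,4)
  grid max=8 at (0,4)

(0,4) (0,4) (1,4)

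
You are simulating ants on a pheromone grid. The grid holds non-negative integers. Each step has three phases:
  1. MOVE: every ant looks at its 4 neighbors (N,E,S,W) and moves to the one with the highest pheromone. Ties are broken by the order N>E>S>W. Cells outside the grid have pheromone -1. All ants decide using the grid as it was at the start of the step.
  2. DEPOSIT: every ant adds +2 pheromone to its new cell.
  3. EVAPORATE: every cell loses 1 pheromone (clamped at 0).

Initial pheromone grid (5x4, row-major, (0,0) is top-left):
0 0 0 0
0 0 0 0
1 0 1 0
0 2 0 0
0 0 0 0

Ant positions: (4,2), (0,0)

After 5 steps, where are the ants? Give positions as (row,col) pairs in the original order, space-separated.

Step 1: ant0:(4,2)->N->(3,2) | ant1:(0,0)->E->(0,1)
  grid max=1 at (0,1)
Step 2: ant0:(3,2)->W->(3,1) | ant1:(0,1)->E->(0,2)
  grid max=2 at (3,1)
Step 3: ant0:(3,1)->N->(2,1) | ant1:(0,2)->E->(0,3)
  grid max=1 at (0,3)
Step 4: ant0:(2,1)->S->(3,1) | ant1:(0,3)->S->(1,3)
  grid max=2 at (3,1)
Step 5: ant0:(3,1)->N->(2,1) | ant1:(1,3)->N->(0,3)
  grid max=1 at (0,3)

(2,1) (0,3)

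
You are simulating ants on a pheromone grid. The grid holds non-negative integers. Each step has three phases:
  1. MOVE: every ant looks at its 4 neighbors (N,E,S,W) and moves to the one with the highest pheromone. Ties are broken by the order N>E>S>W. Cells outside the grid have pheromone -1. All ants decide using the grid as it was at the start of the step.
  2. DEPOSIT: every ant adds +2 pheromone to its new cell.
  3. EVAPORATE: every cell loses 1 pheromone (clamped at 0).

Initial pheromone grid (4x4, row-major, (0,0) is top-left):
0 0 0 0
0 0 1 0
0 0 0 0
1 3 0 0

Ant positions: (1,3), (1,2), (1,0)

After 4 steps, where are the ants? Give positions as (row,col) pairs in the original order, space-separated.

Step 1: ant0:(1,3)->W->(1,2) | ant1:(1,2)->N->(0,2) | ant2:(1,0)->N->(0,0)
  grid max=2 at (1,2)
Step 2: ant0:(1,2)->N->(0,2) | ant1:(0,2)->S->(1,2) | ant2:(0,0)->E->(0,1)
  grid max=3 at (1,2)
Step 3: ant0:(0,2)->S->(1,2) | ant1:(1,2)->N->(0,2) | ant2:(0,1)->E->(0,2)
  grid max=5 at (0,2)
Step 4: ant0:(1,2)->N->(0,2) | ant1:(0,2)->S->(1,2) | ant2:(0,2)->S->(1,2)
  grid max=7 at (1,2)

(0,2) (1,2) (1,2)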